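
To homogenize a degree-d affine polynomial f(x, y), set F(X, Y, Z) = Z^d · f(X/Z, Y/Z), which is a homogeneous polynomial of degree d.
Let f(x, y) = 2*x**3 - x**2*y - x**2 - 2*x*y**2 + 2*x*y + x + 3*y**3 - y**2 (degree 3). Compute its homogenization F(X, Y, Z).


F(X, Y, Z) = 2*X**3 - X**2*Y - X**2*Z - 2*X*Y**2 + 2*X*Y*Z + X*Z**2 + 3*Y**3 - Y**2*Z

deg(f) = 3.
Substitute x = X/Z, y = Y/Z into f, then multiply by Z^3.
  monomial 2·x^3·y^0 ↦ 2·X^3·Y^0·Z^0.
  monomial -1·x^2·y^1 ↦ -1·X^2·Y^1·Z^0.
  monomial -1·x^2·y^0 ↦ -1·X^2·Y^0·Z^1.
  monomial -2·x^1·y^2 ↦ -2·X^1·Y^2·Z^0.
  monomial 2·x^1·y^1 ↦ 2·X^1·Y^1·Z^1.
  monomial 1·x^1·y^0 ↦ 1·X^1·Y^0·Z^2.
  monomial 3·x^0·y^3 ↦ 3·X^0·Y^3·Z^0.
  monomial -1·x^0·y^2 ↦ -1·X^0·Y^2·Z^1.
Collecting: F(X, Y, Z) = 2*X**3 - X**2*Y - X**2*Z - 2*X*Y**2 + 2*X*Y*Z + X*Z**2 + 3*Y**3 - Y**2*Z.


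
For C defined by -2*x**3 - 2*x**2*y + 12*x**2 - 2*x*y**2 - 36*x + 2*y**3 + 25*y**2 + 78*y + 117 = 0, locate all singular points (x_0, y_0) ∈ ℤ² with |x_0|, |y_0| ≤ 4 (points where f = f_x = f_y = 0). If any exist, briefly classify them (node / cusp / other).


Singular points: {(3, -3)}; classification: cusp.

Compute partial derivatives:
  f_x = -6*x**2 - 4*x*y + 24*x - 2*y**2 - 36.
  f_y = -2*x**2 - 4*x*y + 6*y**2 + 50*y + 78.
Scan x_0 ∈ {−4, ..., 4}. For each x_0, f_y(x_0, y) is a polynomial in y; find its integer roots y ∈ {−4, ..., 4}, then test f_x and f at those candidates.
  x = -4: f_y(-4, y) = 6*y**2 + 66*y + 46; no integer root y with |y| ≤ 4.
  x = -3: f_y(-3, y) = 6*y**2 + 62*y + 60; no integer root y with |y| ≤ 4.
  x = -2: f_y(-2, y) = 6*y**2 + 58*y + 70; no integer root y with |y| ≤ 4.
  x = -1: f_y(-1, y) = 6*y**2 + 54*y + 76; no integer root y with |y| ≤ 4.
  x = 0: f_y(0, y) = 6*y**2 + 50*y + 78; no integer root y with |y| ≤ 4.
  x = 1: f_y(1, y) = 6*y**2 + 46*y + 76; no integer root y with |y| ≤ 4.
  x = 2: f_y(2, y) = 6*y**2 + 42*y + 70; no integer root y with |y| ≤ 4.
  x = 3: f_y(3, y) = 6*y**2 + 38*y + 60; vanishes at y ∈ {-3}. (3, -3): f_x = 0, f = 0 — SINGULAR.
  x = 4: f_y(4, y) = 6*y**2 + 34*y + 46; no integer root y with |y| ≤ 4.
Only singular point on the grid: (3, -3).
Classify: substitute x = 3 + u, y = -3 + v and expand: f = -2*u**3 - 2*u**2*v - 2*u*v**2 + 2*v**3 + v**2.
No constant or linear terms (consistent with a singular point). Quadratic part: v**2. Cubic part: -2*u**3 - 2*u**2*v - 2*u*v**2 + 2*v**3.
The quadratic part v**2 is a perfect square, so there is a single (double) tangent line v = 0, i.e. y = -3. Restricting the cubic part to that line (v = 0) leaves -2*u**3 ≠ 0, so f is not divisible by v and the branch is v² ≈ 2*u**3 to lowest order — this is a cusp.
Classification: cusp.


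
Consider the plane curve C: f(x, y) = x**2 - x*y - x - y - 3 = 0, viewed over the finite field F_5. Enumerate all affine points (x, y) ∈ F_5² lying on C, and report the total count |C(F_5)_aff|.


Affine F_5-points: {(0, 2), (1, 1), (2, 3), (3, 2)}; count = 4.

For each of the 25 pairs (x, y) ∈ F_5², evaluate f(x, y) mod 5. Record the zeros.
  x = 0: [0↦2, 1↦1, 2↦0, 3↦4, 4↦3]  zeros at y ∈ {2}
  x = 1: [0↦2, 1↦0, 2↦3, 3↦1, 4↦4]  zeros at y ∈ {1}
  x = 2: [0↦4, 1↦1, 2↦3, 3↦0, 4↦2]  zeros at y ∈ {3}
  x = 3: [0↦3, 1↦4, 2↦0, 3↦1, 4↦2]  zeros at y ∈ {2}
  x = 4: [0↦4, 1↦4, 2↦4, 3↦4, 4↦4]  zeros at y ∈ ∅
Collecting zeros: affine points = {(0, 2), (1, 1), (2, 3), (3, 2)}.
Total count |C(F_5)_aff| = 4.


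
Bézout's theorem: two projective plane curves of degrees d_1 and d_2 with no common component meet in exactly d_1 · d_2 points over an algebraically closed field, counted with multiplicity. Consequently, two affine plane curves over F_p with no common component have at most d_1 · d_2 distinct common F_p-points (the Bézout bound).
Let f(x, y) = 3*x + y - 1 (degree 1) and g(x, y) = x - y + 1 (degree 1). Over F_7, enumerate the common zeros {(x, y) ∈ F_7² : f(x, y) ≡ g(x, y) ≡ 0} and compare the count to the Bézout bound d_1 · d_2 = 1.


Common zeros: {(0, 1)}; count = 1; Bézout bound = 1.

deg(f) = 1, deg(g) = 1, so Bézout bound = 1.
Scan x ∈ F_7. For each x, list the y ∈ F_7 with f(x, y) ≡ 0 and those with g(x, y) ≡ 0 (mod 7); the common zeros in that column are the intersection.
  x = 0: f ≡ 0 at y ∈ {1}; g ≡ 0 at y ∈ {1}; common: {1}.
  x = 1: f ≡ 0 at y ∈ {5}; g ≡ 0 at y ∈ {2}; common: ∅.
  x = 2: f ≡ 0 at y ∈ {2}; g ≡ 0 at y ∈ {3}; common: ∅.
  x = 3: f ≡ 0 at y ∈ {6}; g ≡ 0 at y ∈ {4}; common: ∅.
  x = 4: f ≡ 0 at y ∈ {3}; g ≡ 0 at y ∈ {5}; common: ∅.
  x = 5: f ≡ 0 at y ∈ {0}; g ≡ 0 at y ∈ {6}; common: ∅.
  x = 6: f ≡ 0 at y ∈ {4}; g ≡ 0 at y ∈ {0}; common: ∅.
Collecting: common zeros = {(0, 1)}, so the count is 1.
Comparison with the Bézout bound: 1 ≤ 1 = deg(f)·deg(g), as expected for curves with no common component (the bound is attained).


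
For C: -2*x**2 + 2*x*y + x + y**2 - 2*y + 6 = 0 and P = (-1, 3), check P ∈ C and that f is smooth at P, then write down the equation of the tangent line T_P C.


Tangent line at P: 11*x + 2*y + 5 = 0.

Step 1: f(-1, 3) = 0, so P lies on C.
Step 2: partial derivatives
  f_x(x, y) = -4*x + 2*y + 1, f_y(x, y) = 2*x + 2*y - 2.
  f_x(P) = 11, f_y(P) = 2 (gradient nonzero, so P is smooth).
Step 3: tangent line at P: 11·(x − -1) + 2·(y − 3) = 0.
Expanding: 11*x + 2*y + 5 = 0.


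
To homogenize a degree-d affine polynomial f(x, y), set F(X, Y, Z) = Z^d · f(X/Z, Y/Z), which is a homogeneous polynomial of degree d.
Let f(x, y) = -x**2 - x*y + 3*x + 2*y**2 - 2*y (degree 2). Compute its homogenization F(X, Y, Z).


F(X, Y, Z) = -X**2 - X*Y + 3*X*Z + 2*Y**2 - 2*Y*Z

deg(f) = 2.
Substitute x = X/Z, y = Y/Z into f, then multiply by Z^2.
  monomial -1·x^2·y^0 ↦ -1·X^2·Y^0·Z^0.
  monomial -1·x^1·y^1 ↦ -1·X^1·Y^1·Z^0.
  monomial 3·x^1·y^0 ↦ 3·X^1·Y^0·Z^1.
  monomial 2·x^0·y^2 ↦ 2·X^0·Y^2·Z^0.
  monomial -2·x^0·y^1 ↦ -2·X^0·Y^1·Z^1.
Collecting: F(X, Y, Z) = -X**2 - X*Y + 3*X*Z + 2*Y**2 - 2*Y*Z.


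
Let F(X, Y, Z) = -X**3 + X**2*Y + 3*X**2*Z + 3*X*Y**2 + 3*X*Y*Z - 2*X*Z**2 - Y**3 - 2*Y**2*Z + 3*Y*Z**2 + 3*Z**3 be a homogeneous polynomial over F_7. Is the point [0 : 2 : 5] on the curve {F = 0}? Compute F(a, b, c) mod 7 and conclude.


F(0,2,5) ≡ 1 (mod 7); P is NOT on the curve.

Evaluate F(0, 2, 5) term-by-term (mod 7).
  -X**3 ↦ -1·0·1·1 = 0
  X**2*Y ↦ 1·0·2·1 = 0
  3*X**2*Z ↦ 3·0·1·5 = 0
  3*X*Y**2 ↦ 3·0·4·1 = 0
  3*X*Y*Z ↦ 3·0·2·5 = 0
  -2*X*Z**2 ↦ -2·0·1·25 = 0
  -Y**3 ↦ -1·1·8·1 = -8
  -2*Y**2*Z ↦ -2·1·4·5 = -40
  3*Y*Z**2 ↦ 3·1·2·25 = 150
  3*Z**3 ↦ 3·1·1·125 = 375
Sum: F(0, 2, 5) = (0) + (0) + (0) + (0) + (0) + (0) + (-8) + (-40) + (150) + (375) = 477.
Reducing mod 7: 477 ≡ 1 (mod 7).
Since F(a, b, c) ≡ 1 ≠ 0 (mod 7), P does NOT lie on the curve.


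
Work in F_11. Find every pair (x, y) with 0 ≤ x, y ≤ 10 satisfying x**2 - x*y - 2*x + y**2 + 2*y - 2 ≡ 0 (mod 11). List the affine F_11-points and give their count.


Affine F_11-points: {(0, 4), (0, 5), (5, 1), (5, 2), (6, 0), (6, 4), (7, 0), (7, 5), (9, 1), (9, 6), (10, 2), (10, 6)}; count = 12.

For each of the 121 pairs (x, y) ∈ F_11², evaluate f(x, y) mod 11. Record the zeros.
  x = 0: [0↦9, 1↦1, 2↦6, 3↦2, 4↦0, 5↦0, 6↦2, 7↦6, 8↦1, 9↦9, 10↦8]  zeros at y ∈ {4, 5}
  x = 1: [0↦8, 1↦10, 2↦3, 3↦9, 4↦6, 5↦5, 6↦6, 7↦9, 8↦3, 9↦10, 10↦8]  zeros at y ∈ ∅
  x = 2: [0↦9, 1↦10, 2↦2, 3↦7, 4↦3, 5↦1, 6↦1, 7↦3, 8↦7, 9↦2, 10↦10]  zeros at y ∈ ∅
  x = 3: [0↦1, 1↦1, 2↦3, 3↦7, 4↦2, 5↦10, 6↦9, 7↦10, 8↦2, 9↦7, 10↦3]  zeros at y ∈ ∅
  x = 4: [0↦6, 1↦5, 2↦6, 3↦9, 4↦3, 5↦10, 6↦8, 7↦8, 8↦10, 9↦3, 10↦9]  zeros at y ∈ ∅
  x = 5: [0↦2, 1↦0, 2↦0, 3↦2, 4↦6, 5↦1, 6↦9, 7↦8, 8↦9, 9↦1, 10↦6]  zeros at y ∈ {1, 2}
  x = 6: [0↦0, 1↦8, 2↦7, 3↦8, 4↦0, 5↦5, 6↦1, 7↦10, 8↦10, 9↦1, 10↦5]  zeros at y ∈ {0, 4}
  x = 7: [0↦0, 1↦7, 2↦5, 3↦5, 4↦7, 5↦0, 6↦6, 7↦3, 8↦2, 9↦3, 10↦6]  zeros at y ∈ {0, 5}
  x = 8: [0↦2, 1↦8, 2↦5, 3↦4, 4↦5, 5↦8, 6↦2, 7↦9, 8↦7, 9↦7, 10↦9]  zeros at y ∈ ∅
  x = 9: [0↦6, 1↦0, 2↦7, 3↦5, 4↦5, 5↦7, 6↦0, 7↦6, 8↦3, 9↦2, 10↦3]  zeros at y ∈ {1, 6}
  x = 10: [0↦1, 1↦5, 2↦0, 3↦8, 4↦7, 5↦8, 6↦0, 7↦5, 8↦1, 9↦10, 10↦10]  zeros at y ∈ {2, 6}
Collecting zeros: affine points = {(0, 4), (0, 5), (5, 1), (5, 2), (6, 0), (6, 4), (7, 0), (7, 5), (9, 1), (9, 6), (10, 2), (10, 6)}.
Total count |C(F_11)_aff| = 12.


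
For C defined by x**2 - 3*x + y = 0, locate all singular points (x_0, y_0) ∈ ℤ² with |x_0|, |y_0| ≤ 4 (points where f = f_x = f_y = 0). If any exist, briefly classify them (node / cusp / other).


No singular points in the scanned grid; C is smooth there.

Compute partial derivatives:
  f_x = 2*x - 3.
  f_y = 1.
f_y = 1 is a nonzero constant, so f_y never vanishes: no point (x, y) can satisfy f = f_x = f_y = 0. In particular no (x, y) ∈ {−4, ..., 4}² is singular; the curve is smooth.


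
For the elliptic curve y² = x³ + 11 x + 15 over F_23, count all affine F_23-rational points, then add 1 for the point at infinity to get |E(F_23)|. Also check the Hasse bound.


Affine points = {(1, 2), (1, 21), (3, 11), (3, 12), (4, 10), (4, 13), (11, 8), (11, 15), (12, 9), (12, 14), (13, 3), (13, 20), (15, 6), (15, 17), (16, 3), (16, 20), (17, 3), (17, 20), (20, 1), (20, 22), (21, 10), (21, 13), (22, 7), (22, 16)}; affine count = 24; |E(F_23)| = 25.

Discriminant check: Δ ∝ 4a³ + 27b² = 4·11³ + 27·15² = 4·1331 + 27·225 ≡ 14 (mod 23). Nonzero ⇒ E is nonsingular.
For each x ∈ F_23, compute rhs = x³ + 11·x + 15 mod 23, then count y ∈ F_23 with y² ≡ rhs.
  x = 0: rhs = 15, matching y values: none (0 points).
  x = 1: rhs = 4, matching y values: 2, 21 (2 points).
  x = 2: rhs = 22, matching y values: none (0 points).
  x = 3: rhs = 6, matching y values: 11, 12 (2 points).
  x = 4: rhs = 8, matching y values: 10, 13 (2 points).
  x = 5: rhs = 11, matching y values: none (0 points).
  x = 6: rhs = 21, matching y values: none (0 points).
  x = 7: rhs = 21, matching y values: none (0 points).
  x = 8: rhs = 17, matching y values: none (0 points).
  x = 9: rhs = 15, matching y values: none (0 points).
  x = 10: rhs = 21, matching y values: none (0 points).
  x = 11: rhs = 18, matching y values: 8, 15 (2 points).
  x = 12: rhs = 12, matching y values: 9, 14 (2 points).
  x = 13: rhs = 9, matching y values: 3, 20 (2 points).
  x = 14: rhs = 15, matching y values: none (0 points).
  x = 15: rhs = 13, matching y values: 6, 17 (2 points).
  x = 16: rhs = 9, matching y values: 3, 20 (2 points).
  x = 17: rhs = 9, matching y values: 3, 20 (2 points).
  x = 18: rhs = 19, matching y values: none (0 points).
  x = 19: rhs = 22, matching y values: none (0 points).
  x = 20: rhs = 1, matching y values: 1, 22 (2 points).
  x = 21: rhs = 8, matching y values: 10, 13 (2 points).
  x = 22: rhs = 3, matching y values: 7, 16 (2 points).
Total affine count: 24.
Full point count |E(F_23)| = 24 + 1 = 25.
Hasse bound: |25 − (23+1)| = |1| = 1 ≤ 2√23 ≈ 9.5917 ✓.


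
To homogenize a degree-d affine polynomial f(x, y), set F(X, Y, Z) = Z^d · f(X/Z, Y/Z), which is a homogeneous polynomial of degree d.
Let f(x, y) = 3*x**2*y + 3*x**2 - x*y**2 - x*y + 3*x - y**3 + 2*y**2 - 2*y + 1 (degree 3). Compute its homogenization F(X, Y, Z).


F(X, Y, Z) = 3*X**2*Y + 3*X**2*Z - X*Y**2 - X*Y*Z + 3*X*Z**2 - Y**3 + 2*Y**2*Z - 2*Y*Z**2 + Z**3

deg(f) = 3.
Substitute x = X/Z, y = Y/Z into f, then multiply by Z^3.
  monomial 3·x^2·y^1 ↦ 3·X^2·Y^1·Z^0.
  monomial 3·x^2·y^0 ↦ 3·X^2·Y^0·Z^1.
  monomial -1·x^1·y^2 ↦ -1·X^1·Y^2·Z^0.
  monomial -1·x^1·y^1 ↦ -1·X^1·Y^1·Z^1.
  monomial 3·x^1·y^0 ↦ 3·X^1·Y^0·Z^2.
  monomial -1·x^0·y^3 ↦ -1·X^0·Y^3·Z^0.
  monomial 2·x^0·y^2 ↦ 2·X^0·Y^2·Z^1.
  monomial -2·x^0·y^1 ↦ -2·X^0·Y^1·Z^2.
  monomial 1·x^0·y^0 ↦ 1·X^0·Y^0·Z^3.
Collecting: F(X, Y, Z) = 3*X**2*Y + 3*X**2*Z - X*Y**2 - X*Y*Z + 3*X*Z**2 - Y**3 + 2*Y**2*Z - 2*Y*Z**2 + Z**3.


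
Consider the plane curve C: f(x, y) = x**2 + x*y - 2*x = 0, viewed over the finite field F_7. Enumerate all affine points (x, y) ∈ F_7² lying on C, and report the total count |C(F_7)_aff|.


Affine F_7-points: {(0, 0), (0, 1), (0, 2), (0, 3), (0, 4), (0, 5), (0, 6), (1, 1), (2, 0), (3, 6), (4, 5), (5, 4), (6, 3)}; count = 13.

For each of the 49 pairs (x, y) ∈ F_7², evaluate f(x, y) mod 7. Record the zeros.
  x = 0: [0↦0, 1↦0, 2↦0, 3↦0, 4↦0, 5↦0, 6↦0]  zeros at y ∈ {0, 1, 2, 3, 4, 5, 6}
  x = 1: [0↦6, 1↦0, 2↦1, 3↦2, 4↦3, 5↦4, 6↦5]  zeros at y ∈ {1}
  x = 2: [0↦0, 1↦2, 2↦4, 3↦6, 4↦1, 5↦3, 6↦5]  zeros at y ∈ {0}
  x = 3: [0↦3, 1↦6, 2↦2, 3↦5, 4↦1, 5↦4, 6↦0]  zeros at y ∈ {6}
  x = 4: [0↦1, 1↦5, 2↦2, 3↦6, 4↦3, 5↦0, 6↦4]  zeros at y ∈ {5}
  x = 5: [0↦1, 1↦6, 2↦4, 3↦2, 4↦0, 5↦5, 6↦3]  zeros at y ∈ {4}
  x = 6: [0↦3, 1↦2, 2↦1, 3↦0, 4↦6, 5↦5, 6↦4]  zeros at y ∈ {3}
Collecting zeros: affine points = {(0, 0), (0, 1), (0, 2), (0, 3), (0, 4), (0, 5), (0, 6), (1, 1), (2, 0), (3, 6), (4, 5), (5, 4), (6, 3)}.
Total count |C(F_7)_aff| = 13.


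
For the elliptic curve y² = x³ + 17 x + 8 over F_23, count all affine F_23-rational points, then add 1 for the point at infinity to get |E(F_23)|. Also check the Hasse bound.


Affine points = {(0, 10), (0, 13), (1, 7), (1, 16), (2, 2), (2, 21), (4, 5), (4, 18), (6, 2), (6, 21), (8, 9), (8, 14), (9, 4), (9, 19), (11, 10), (11, 13), (12, 10), (12, 13), (14, 0), (15, 2), (15, 21), (16, 11), (16, 12), (17, 9), (17, 14), (21, 9), (21, 14), (22, 6), (22, 17)}; affine count = 29; |E(F_23)| = 30.

Discriminant check: Δ ∝ 4a³ + 27b² = 4·17³ + 27·8² = 4·4913 + 27·64 ≡ 13 (mod 23). Nonzero ⇒ E is nonsingular.
For each x ∈ F_23, compute rhs = x³ + 17·x + 8 mod 23, then count y ∈ F_23 with y² ≡ rhs.
  x = 0: rhs = 8, matching y values: 10, 13 (2 points).
  x = 1: rhs = 3, matching y values: 7, 16 (2 points).
  x = 2: rhs = 4, matching y values: 2, 21 (2 points).
  x = 3: rhs = 17, matching y values: none (0 points).
  x = 4: rhs = 2, matching y values: 5, 18 (2 points).
  x = 5: rhs = 11, matching y values: none (0 points).
  x = 6: rhs = 4, matching y values: 2, 21 (2 points).
  x = 7: rhs = 10, matching y values: none (0 points).
  x = 8: rhs = 12, matching y values: 9, 14 (2 points).
  x = 9: rhs = 16, matching y values: 4, 19 (2 points).
  x = 10: rhs = 5, matching y values: none (0 points).
  x = 11: rhs = 8, matching y values: 10, 13 (2 points).
  x = 12: rhs = 8, matching y values: 10, 13 (2 points).
  x = 13: rhs = 11, matching y values: none (0 points).
  x = 14: rhs = 0, matching y values: 0 (1 points).
  x = 15: rhs = 4, matching y values: 2, 21 (2 points).
  x = 16: rhs = 6, matching y values: 11, 12 (2 points).
  x = 17: rhs = 12, matching y values: 9, 14 (2 points).
  x = 18: rhs = 5, matching y values: none (0 points).
  x = 19: rhs = 14, matching y values: none (0 points).
  x = 20: rhs = 22, matching y values: none (0 points).
  x = 21: rhs = 12, matching y values: 9, 14 (2 points).
  x = 22: rhs = 13, matching y values: 6, 17 (2 points).
Total affine count: 29.
Full point count |E(F_23)| = 29 + 1 = 30.
Hasse bound: |30 − (23+1)| = |6| = 6 ≤ 2√23 ≈ 9.5917 ✓.


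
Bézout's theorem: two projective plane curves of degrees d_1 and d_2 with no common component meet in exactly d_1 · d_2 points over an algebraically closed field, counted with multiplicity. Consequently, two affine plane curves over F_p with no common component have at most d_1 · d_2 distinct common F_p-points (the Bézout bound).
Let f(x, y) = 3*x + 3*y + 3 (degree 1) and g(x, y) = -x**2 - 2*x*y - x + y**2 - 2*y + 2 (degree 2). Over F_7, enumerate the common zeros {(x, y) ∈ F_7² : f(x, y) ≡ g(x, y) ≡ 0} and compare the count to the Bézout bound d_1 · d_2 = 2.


Common zeros: ∅; count = 0; Bézout bound = 2.

deg(f) = 1, deg(g) = 2, so Bézout bound = 2.
Scan x ∈ F_7. For each x, list the y ∈ F_7 with f(x, y) ≡ 0 and those with g(x, y) ≡ 0 (mod 7); the common zeros in that column are the intersection.
  x = 0: f ≡ 0 at y ∈ {6}; g ≡ 0 at y ∈ ∅; common: ∅.
  x = 1: f ≡ 0 at y ∈ {5}; g ≡ 0 at y ∈ {0, 4}; common: ∅.
  x = 2: f ≡ 0 at y ∈ {4}; g ≡ 0 at y ∈ ∅; common: ∅.
  x = 3: f ≡ 0 at y ∈ {3}; g ≡ 0 at y ∈ ∅; common: ∅.
  x = 4: f ≡ 0 at y ∈ {2}; g ≡ 0 at y ∈ {4, 6}; common: ∅.
  x = 5: f ≡ 0 at y ∈ {1}; g ≡ 0 at y ∈ {0, 5}; common: ∅.
  x = 6: f ≡ 0 at y ∈ {0}; g ≡ 0 at y ∈ ∅; common: ∅.
Collecting: common zeros = ∅, so the count is 0.
Comparison with the Bézout bound: 0 ≤ 2 = deg(f)·deg(g), as expected for curves with no common component (the affine F_7-count falls short of the bound because intersections may lie at infinity, over extension fields, or carry multiplicity).


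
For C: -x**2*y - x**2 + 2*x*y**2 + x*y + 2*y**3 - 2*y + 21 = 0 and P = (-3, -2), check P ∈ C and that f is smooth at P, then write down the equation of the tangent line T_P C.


Tangent line at P: 34*y + 68 = 0.

Step 1: f(-3, -2) = 0, so P lies on C.
Step 2: partial derivatives
  f_x(x, y) = -2*x*y - 2*x + 2*y**2 + y, f_y(x, y) = -x**2 + 4*x*y + x + 6*y**2 - 2.
  f_x(P) = 0, f_y(P) = 34 (gradient nonzero, so P is smooth).
Step 3: tangent line at P: 0·(x − -3) + 34·(y − -2) = 0.
Expanding: 34*y + 68 = 0.


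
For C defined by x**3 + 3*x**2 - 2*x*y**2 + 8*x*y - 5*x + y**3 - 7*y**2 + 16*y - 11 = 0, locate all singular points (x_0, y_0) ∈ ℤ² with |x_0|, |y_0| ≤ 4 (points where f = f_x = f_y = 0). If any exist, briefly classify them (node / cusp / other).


Singular points: {(-1, 2)}; classification: cusp.

Compute partial derivatives:
  f_x = 3*x**2 + 6*x - 2*y**2 + 8*y - 5.
  f_y = -4*x*y + 8*x + 3*y**2 - 14*y + 16.
Scan x_0 ∈ {−4, ..., 4}. For each x_0, f_y(x_0, y) is a polynomial in y; find its integer roots y ∈ {−4, ..., 4}, then test f_x and f at those candidates.
  x = -4: f_y(-4, y) = 3*y**2 + 2*y - 16; vanishes at y ∈ {2}. (-4, 2): f_x = 27 ≠ 0.
  x = -3: f_y(-3, y) = 3*y**2 - 2*y - 8; vanishes at y ∈ {2}. (-3, 2): f_x = 12 ≠ 0.
  x = -2: f_y(-2, y) = 3*y**2 - 6*y; vanishes at y ∈ {0, 2}. (-2, 0): f_x = -5 ≠ 0; (-2, 2): f_x = 3 ≠ 0.
  x = -1: f_y(-1, y) = 3*y**2 - 10*y + 8; vanishes at y ∈ {2}. (-1, 2): f_x = 0, f = 0 — SINGULAR.
  x = 0: f_y(0, y) = 3*y**2 - 14*y + 16; vanishes at y ∈ {2}. (0, 2): f_x = 3 ≠ 0.
  x = 1: f_y(1, y) = 3*y**2 - 18*y + 24; vanishes at y ∈ {2, 4}. (1, 2): f_x = 12 ≠ 0; (1, 4): f_x = 4 ≠ 0.
  x = 2: f_y(2, y) = 3*y**2 - 22*y + 32; vanishes at y ∈ {2}. (2, 2): f_x = 27 ≠ 0.
  x = 3: f_y(3, y) = 3*y**2 - 26*y + 40; vanishes at y ∈ {2}. (3, 2): f_x = 48 ≠ 0.
  x = 4: f_y(4, y) = 3*y**2 - 30*y + 48; vanishes at y ∈ {2}. (4, 2): f_x = 75 ≠ 0.
Only singular point on the grid: (-1, 2).
Classify: substitute x = -1 + u, y = 2 + v and expand: f = u**3 - 2*u*v**2 + v**3 + v**2.
No constant or linear terms (consistent with a singular point). Quadratic part: v**2. Cubic part: u**3 - 2*u*v**2 + v**3.
The quadratic part v**2 is a perfect square, so there is a single (double) tangent line v = 0, i.e. y = 2. Restricting the cubic part to that line (v = 0) leaves u**3 ≠ 0, so f is not divisible by v and the branch is v² ≈ -u**3 to lowest order — this is a cusp.
Classification: cusp.


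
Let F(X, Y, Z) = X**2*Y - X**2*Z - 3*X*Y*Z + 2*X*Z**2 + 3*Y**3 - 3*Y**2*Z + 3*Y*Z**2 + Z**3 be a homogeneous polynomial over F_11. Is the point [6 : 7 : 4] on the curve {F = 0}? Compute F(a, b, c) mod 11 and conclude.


F(6,7,4) ≡ 10 (mod 11); P is NOT on the curve.

Evaluate F(6, 7, 4) term-by-term (mod 11).
  X**2*Y ↦ 1·36·7·1 = 252
  -X**2*Z ↦ -1·36·1·4 = -144
  -3*X*Y*Z ↦ -3·6·7·4 = -504
  2*X*Z**2 ↦ 2·6·1·16 = 192
  3*Y**3 ↦ 3·1·343·1 = 1029
  -3*Y**2*Z ↦ -3·1·49·4 = -588
  3*Y*Z**2 ↦ 3·1·7·16 = 336
  Z**3 ↦ 1·1·1·64 = 64
Sum: F(6, 7, 4) = (252) + (-144) + (-504) + (192) + (1029) + (-588) + (336) + (64) = 637.
Reducing mod 11: 637 ≡ 10 (mod 11).
Since F(a, b, c) ≡ 10 ≠ 0 (mod 11), P does NOT lie on the curve.


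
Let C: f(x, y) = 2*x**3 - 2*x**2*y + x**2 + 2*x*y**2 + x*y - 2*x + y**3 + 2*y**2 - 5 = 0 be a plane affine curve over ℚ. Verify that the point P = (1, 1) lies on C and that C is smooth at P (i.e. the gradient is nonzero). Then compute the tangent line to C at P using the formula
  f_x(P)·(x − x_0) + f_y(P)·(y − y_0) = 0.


Tangent line at P: 5*x + 10*y - 15 = 0.

Step 1: f(1, 1) = 0, so P lies on C.
Step 2: partial derivatives
  f_x(x, y) = 6*x**2 - 4*x*y + 2*x + 2*y**2 + y - 2, f_y(x, y) = -2*x**2 + 4*x*y + x + 3*y**2 + 4*y.
  f_x(P) = 5, f_y(P) = 10 (gradient nonzero, so P is smooth).
Step 3: tangent line at P: 5·(x − 1) + 10·(y − 1) = 0.
Expanding: 5*x + 10*y - 15 = 0.


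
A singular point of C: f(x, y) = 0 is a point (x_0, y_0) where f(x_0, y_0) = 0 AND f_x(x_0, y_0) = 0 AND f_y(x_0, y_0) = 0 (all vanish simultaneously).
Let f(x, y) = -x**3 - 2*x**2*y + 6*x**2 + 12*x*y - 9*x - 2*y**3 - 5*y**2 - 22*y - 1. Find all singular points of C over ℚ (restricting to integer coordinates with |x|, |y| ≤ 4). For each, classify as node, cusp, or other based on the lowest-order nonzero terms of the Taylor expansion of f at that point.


Singular points: {(3, -1)}; classification: node.

Compute partial derivatives:
  f_x = -3*x**2 - 4*x*y + 12*x + 12*y - 9.
  f_y = -2*x**2 + 12*x - 6*y**2 - 10*y - 22.
Scan x_0 ∈ {−4, ..., 4}. For each x_0, f_y(x_0, y) is a polynomial in y; find its integer roots y ∈ {−4, ..., 4}, then test f_x and f at those candidates.
  x = -4: f_y(-4, y) = -6*y**2 - 10*y - 102; no integer root y with |y| ≤ 4.
  x = -3: f_y(-3, y) = -6*y**2 - 10*y - 76; no integer root y with |y| ≤ 4.
  x = -2: f_y(-2, y) = -6*y**2 - 10*y - 54; no integer root y with |y| ≤ 4.
  x = -1: f_y(-1, y) = -6*y**2 - 10*y - 36; no integer root y with |y| ≤ 4.
  x = 0: f_y(0, y) = -6*y**2 - 10*y - 22; no integer root y with |y| ≤ 4.
  x = 1: f_y(1, y) = -6*y**2 - 10*y - 12; no integer root y with |y| ≤ 4.
  x = 2: f_y(2, y) = -6*y**2 - 10*y - 6; no integer root y with |y| ≤ 4.
  x = 3: f_y(3, y) = -6*y**2 - 10*y - 4; vanishes at y ∈ {-1}. (3, -1): f_x = 0, f = 0 — SINGULAR.
  x = 4: f_y(4, y) = -6*y**2 - 10*y - 6; no integer root y with |y| ≤ 4.
Only singular point on the grid: (3, -1).
Classify: substitute x = 3 + u, y = -1 + v and expand: f = -u**3 - 2*u**2*v - u**2 - 2*v**3 + v**2.
No constant or linear terms (consistent with a singular point). Quadratic part: -u**2 + v**2. Cubic part: -u**3 - 2*u**2*v - 2*v**3.
The quadratic part v**2 - u**2 = (v − u)(v + u) splits into two distinct linear factors, so there are two distinct tangent lines y − -1 = ±(x − 3) — this is a node (ordinary double point).
Classification: node.


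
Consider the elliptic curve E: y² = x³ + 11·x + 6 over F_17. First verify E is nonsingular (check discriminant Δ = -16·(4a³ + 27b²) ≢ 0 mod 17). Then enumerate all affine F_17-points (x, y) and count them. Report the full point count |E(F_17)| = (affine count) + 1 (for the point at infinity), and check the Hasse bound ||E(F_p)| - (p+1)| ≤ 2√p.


Affine points = {(1, 1), (1, 16), (2, 6), (2, 11), (3, 7), (3, 10), (5, 4), (5, 13), (6, 4), (6, 13), (7, 1), (7, 16), (9, 1), (9, 16), (11, 8), (11, 9), (12, 8), (12, 9), (13, 0)}; affine count = 19; |E(F_17)| = 20.

Discriminant check: Δ ∝ 4a³ + 27b² = 4·11³ + 27·6² = 4·1331 + 27·36 ≡ 6 (mod 17). Nonzero ⇒ E is nonsingular.
For each x ∈ F_17, compute rhs = x³ + 11·x + 6 mod 17, then count y ∈ F_17 with y² ≡ rhs.
  x = 0: rhs = 6, matching y values: none (0 points).
  x = 1: rhs = 1, matching y values: 1, 16 (2 points).
  x = 2: rhs = 2, matching y values: 6, 11 (2 points).
  x = 3: rhs = 15, matching y values: 7, 10 (2 points).
  x = 4: rhs = 12, matching y values: none (0 points).
  x = 5: rhs = 16, matching y values: 4, 13 (2 points).
  x = 6: rhs = 16, matching y values: 4, 13 (2 points).
  x = 7: rhs = 1, matching y values: 1, 16 (2 points).
  x = 8: rhs = 11, matching y values: none (0 points).
  x = 9: rhs = 1, matching y values: 1, 16 (2 points).
  x = 10: rhs = 11, matching y values: none (0 points).
  x = 11: rhs = 13, matching y values: 8, 9 (2 points).
  x = 12: rhs = 13, matching y values: 8, 9 (2 points).
  x = 13: rhs = 0, matching y values: 0 (1 points).
  x = 14: rhs = 14, matching y values: none (0 points).
  x = 15: rhs = 10, matching y values: none (0 points).
  x = 16: rhs = 11, matching y values: none (0 points).
Total affine count: 19.
Full point count |E(F_17)| = 19 + 1 = 20.
Hasse bound: |20 − (17+1)| = |2| = 2 ≤ 2√17 ≈ 8.2462 ✓.


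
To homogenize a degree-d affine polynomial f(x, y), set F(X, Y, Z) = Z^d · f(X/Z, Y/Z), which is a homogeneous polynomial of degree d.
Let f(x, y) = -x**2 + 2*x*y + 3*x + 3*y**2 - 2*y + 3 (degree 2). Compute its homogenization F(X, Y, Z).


F(X, Y, Z) = -X**2 + 2*X*Y + 3*X*Z + 3*Y**2 - 2*Y*Z + 3*Z**2

deg(f) = 2.
Substitute x = X/Z, y = Y/Z into f, then multiply by Z^2.
  monomial -1·x^2·y^0 ↦ -1·X^2·Y^0·Z^0.
  monomial 2·x^1·y^1 ↦ 2·X^1·Y^1·Z^0.
  monomial 3·x^1·y^0 ↦ 3·X^1·Y^0·Z^1.
  monomial 3·x^0·y^2 ↦ 3·X^0·Y^2·Z^0.
  monomial -2·x^0·y^1 ↦ -2·X^0·Y^1·Z^1.
  monomial 3·x^0·y^0 ↦ 3·X^0·Y^0·Z^2.
Collecting: F(X, Y, Z) = -X**2 + 2*X*Y + 3*X*Z + 3*Y**2 - 2*Y*Z + 3*Z**2.


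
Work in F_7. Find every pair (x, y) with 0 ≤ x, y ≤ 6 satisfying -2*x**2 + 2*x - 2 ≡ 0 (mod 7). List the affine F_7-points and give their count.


Affine F_7-points: {(3, 0), (3, 1), (3, 2), (3, 3), (3, 4), (3, 5), (3, 6), (5, 0), (5, 1), (5, 2), (5, 3), (5, 4), (5, 5), (5, 6)}; count = 14.

For each of the 49 pairs (x, y) ∈ F_7², evaluate f(x, y) mod 7. Record the zeros.
  x = 0: [0↦5, 1↦5, 2↦5, 3↦5, 4↦5, 5↦5, 6↦5]  zeros at y ∈ ∅
  x = 1: [0↦5, 1↦5, 2↦5, 3↦5, 4↦5, 5↦5, 6↦5]  zeros at y ∈ ∅
  x = 2: [0↦1, 1↦1, 2↦1, 3↦1, 4↦1, 5↦1, 6↦1]  zeros at y ∈ ∅
  x = 3: [0↦0, 1↦0, 2↦0, 3↦0, 4↦0, 5↦0, 6↦0]  zeros at y ∈ {0, 1, 2, 3, 4, 5, 6}
  x = 4: [0↦2, 1↦2, 2↦2, 3↦2, 4↦2, 5↦2, 6↦2]  zeros at y ∈ ∅
  x = 5: [0↦0, 1↦0, 2↦0, 3↦0, 4↦0, 5↦0, 6↦0]  zeros at y ∈ {0, 1, 2, 3, 4, 5, 6}
  x = 6: [0↦1, 1↦1, 2↦1, 3↦1, 4↦1, 5↦1, 6↦1]  zeros at y ∈ ∅
Collecting zeros: affine points = {(3, 0), (3, 1), (3, 2), (3, 3), (3, 4), (3, 5), (3, 6), (5, 0), (5, 1), (5, 2), (5, 3), (5, 4), (5, 5), (5, 6)}.
Total count |C(F_7)_aff| = 14.


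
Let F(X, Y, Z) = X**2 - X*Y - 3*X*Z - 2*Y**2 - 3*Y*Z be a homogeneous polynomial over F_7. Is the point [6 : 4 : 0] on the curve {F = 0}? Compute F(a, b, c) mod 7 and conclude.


F(6,4,0) ≡ 1 (mod 7); P is NOT on the curve.

Evaluate F(6, 4, 0) term-by-term (mod 7).
  X**2 ↦ 1·36·1·1 = 36
  -X*Y ↦ -1·6·4·1 = -24
  -3*X*Z ↦ -3·6·1·0 = 0
  -2*Y**2 ↦ -2·1·16·1 = -32
  -3*Y*Z ↦ -3·1·4·0 = 0
Sum: F(6, 4, 0) = (36) + (-24) + (0) + (-32) + (0) = -20.
Reducing mod 7: -20 ≡ 1 (mod 7).
Since F(a, b, c) ≡ 1 ≠ 0 (mod 7), P does NOT lie on the curve.


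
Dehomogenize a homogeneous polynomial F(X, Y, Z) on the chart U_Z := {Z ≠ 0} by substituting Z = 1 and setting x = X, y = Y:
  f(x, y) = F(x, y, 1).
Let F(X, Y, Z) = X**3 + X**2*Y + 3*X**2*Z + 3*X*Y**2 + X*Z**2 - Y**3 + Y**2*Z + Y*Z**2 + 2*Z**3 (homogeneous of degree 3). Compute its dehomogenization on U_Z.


f(x, y) = x**3 + x**2*y + 3*x**2 + 3*x*y**2 + x - y**3 + y**2 + y + 2

On U_Z we set Z = 1. Each monomial c·X^i·Y^j·Z^k in F becomes c·x^i·y^j·1^k = c·x^i·y^j.
Substituting Z = 1: F(X, Y, 1) = x**3 + x**2*y + 3*x**2 + 3*x*y**2 + x - y**3 + y**2 + y + 2.
Note: deg(f) ≤ deg(F) = 3; strict inequality happens when F is divisible by Z (lost terms).


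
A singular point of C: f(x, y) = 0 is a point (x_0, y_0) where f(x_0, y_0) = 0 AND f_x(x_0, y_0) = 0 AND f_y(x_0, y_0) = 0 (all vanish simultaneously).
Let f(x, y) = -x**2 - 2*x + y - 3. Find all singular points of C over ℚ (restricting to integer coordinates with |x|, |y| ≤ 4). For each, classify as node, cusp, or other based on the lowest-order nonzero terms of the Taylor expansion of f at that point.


No singular points in the scanned grid; C is smooth there.

Compute partial derivatives:
  f_x = -2*x - 2.
  f_y = 1.
f_y = 1 is a nonzero constant, so f_y never vanishes: no point (x, y) can satisfy f = f_x = f_y = 0. In particular no (x, y) ∈ {−4, ..., 4}² is singular; the curve is smooth.


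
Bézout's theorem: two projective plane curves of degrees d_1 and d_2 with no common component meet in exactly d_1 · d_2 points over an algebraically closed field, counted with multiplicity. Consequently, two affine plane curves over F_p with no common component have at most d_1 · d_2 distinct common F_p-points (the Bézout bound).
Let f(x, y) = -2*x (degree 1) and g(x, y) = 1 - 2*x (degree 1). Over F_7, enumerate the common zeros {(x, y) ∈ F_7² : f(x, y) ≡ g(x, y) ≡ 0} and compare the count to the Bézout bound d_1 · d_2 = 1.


Common zeros: ∅; count = 0; Bézout bound = 1.

deg(f) = 1, deg(g) = 1, so Bézout bound = 1.
Scan x ∈ F_7. For each x, list the y ∈ F_7 with f(x, y) ≡ 0 and those with g(x, y) ≡ 0 (mod 7); the common zeros in that column are the intersection.
  x = 0: f ≡ 0 at y ∈ {0, 1, 2, 3, 4, 5, 6}; g ≡ 0 at y ∈ ∅; common: ∅.
  x = 1: f ≡ 0 at y ∈ ∅; g ≡ 0 at y ∈ ∅; common: ∅.
  x = 2: f ≡ 0 at y ∈ ∅; g ≡ 0 at y ∈ ∅; common: ∅.
  x = 3: f ≡ 0 at y ∈ ∅; g ≡ 0 at y ∈ ∅; common: ∅.
  x = 4: f ≡ 0 at y ∈ ∅; g ≡ 0 at y ∈ {0, 1, 2, 3, 4, 5, 6}; common: ∅.
  x = 5: f ≡ 0 at y ∈ ∅; g ≡ 0 at y ∈ ∅; common: ∅.
  x = 6: f ≡ 0 at y ∈ ∅; g ≡ 0 at y ∈ ∅; common: ∅.
Collecting: common zeros = ∅, so the count is 0.
Comparison with the Bézout bound: 0 ≤ 1 = deg(f)·deg(g), as expected for curves with no common component (the affine F_7-count falls short of the bound because intersections may lie at infinity, over extension fields, or carry multiplicity).


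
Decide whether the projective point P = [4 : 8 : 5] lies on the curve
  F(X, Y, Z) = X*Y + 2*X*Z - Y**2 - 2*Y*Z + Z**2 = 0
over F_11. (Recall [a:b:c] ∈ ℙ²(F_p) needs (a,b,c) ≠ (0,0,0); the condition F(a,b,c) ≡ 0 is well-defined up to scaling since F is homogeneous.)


F(4,8,5) ≡ 8 (mod 11); P is NOT on the curve.

Evaluate F(4, 8, 5) term-by-term (mod 11).
  X*Y ↦ 1·4·8·1 = 32
  2*X*Z ↦ 2·4·1·5 = 40
  -Y**2 ↦ -1·1·64·1 = -64
  -2*Y*Z ↦ -2·1·8·5 = -80
  Z**2 ↦ 1·1·1·25 = 25
Sum: F(4, 8, 5) = (32) + (40) + (-64) + (-80) + (25) = -47.
Reducing mod 11: -47 ≡ 8 (mod 11).
Since F(a, b, c) ≡ 8 ≠ 0 (mod 11), P does NOT lie on the curve.


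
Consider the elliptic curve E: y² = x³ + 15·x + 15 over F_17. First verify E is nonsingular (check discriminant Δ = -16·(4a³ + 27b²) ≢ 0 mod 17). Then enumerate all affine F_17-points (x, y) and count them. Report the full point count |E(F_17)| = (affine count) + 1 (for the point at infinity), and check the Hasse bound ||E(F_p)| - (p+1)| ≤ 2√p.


Affine points = {(0, 7), (0, 10), (2, 6), (2, 11), (3, 6), (3, 11), (6, 7), (6, 10), (7, 2), (7, 15), (8, 1), (8, 16), (10, 3), (10, 14), (11, 7), (11, 10), (12, 6), (12, 11), (16, 4), (16, 13)}; affine count = 20; |E(F_17)| = 21.

Discriminant check: Δ ∝ 4a³ + 27b² = 4·15³ + 27·15² = 4·3375 + 27·225 ≡ 8 (mod 17). Nonzero ⇒ E is nonsingular.
For each x ∈ F_17, compute rhs = x³ + 15·x + 15 mod 17, then count y ∈ F_17 with y² ≡ rhs.
  x = 0: rhs = 15, matching y values: 7, 10 (2 points).
  x = 1: rhs = 14, matching y values: none (0 points).
  x = 2: rhs = 2, matching y values: 6, 11 (2 points).
  x = 3: rhs = 2, matching y values: 6, 11 (2 points).
  x = 4: rhs = 3, matching y values: none (0 points).
  x = 5: rhs = 11, matching y values: none (0 points).
  x = 6: rhs = 15, matching y values: 7, 10 (2 points).
  x = 7: rhs = 4, matching y values: 2, 15 (2 points).
  x = 8: rhs = 1, matching y values: 1, 16 (2 points).
  x = 9: rhs = 12, matching y values: none (0 points).
  x = 10: rhs = 9, matching y values: 3, 14 (2 points).
  x = 11: rhs = 15, matching y values: 7, 10 (2 points).
  x = 12: rhs = 2, matching y values: 6, 11 (2 points).
  x = 13: rhs = 10, matching y values: none (0 points).
  x = 14: rhs = 11, matching y values: none (0 points).
  x = 15: rhs = 11, matching y values: none (0 points).
  x = 16: rhs = 16, matching y values: 4, 13 (2 points).
Total affine count: 20.
Full point count |E(F_17)| = 20 + 1 = 21.
Hasse bound: |21 − (17+1)| = |3| = 3 ≤ 2√17 ≈ 8.2462 ✓.


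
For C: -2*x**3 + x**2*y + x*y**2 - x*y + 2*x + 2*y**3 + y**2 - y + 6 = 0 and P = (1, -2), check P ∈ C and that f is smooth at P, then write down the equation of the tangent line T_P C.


Tangent line at P: -2*x + 15*y + 32 = 0.

Step 1: f(1, -2) = 0, so P lies on C.
Step 2: partial derivatives
  f_x(x, y) = -6*x**2 + 2*x*y + y**2 - y + 2, f_y(x, y) = x**2 + 2*x*y - x + 6*y**2 + 2*y - 1.
  f_x(P) = -2, f_y(P) = 15 (gradient nonzero, so P is smooth).
Step 3: tangent line at P: -2·(x − 1) + 15·(y − -2) = 0.
Expanding: -2*x + 15*y + 32 = 0.


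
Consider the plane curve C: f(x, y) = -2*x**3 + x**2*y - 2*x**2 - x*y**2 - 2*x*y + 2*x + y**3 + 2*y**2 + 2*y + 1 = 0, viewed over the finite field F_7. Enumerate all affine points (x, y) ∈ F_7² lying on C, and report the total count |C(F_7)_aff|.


Affine F_7-points: {(0, 2), (0, 4), (0, 6), (1, 5), (2, 2), (2, 3), (4, 3), (5, 2), (5, 3), (5, 5), (6, 5)}; count = 11.

For each of the 49 pairs (x, y) ∈ F_7², evaluate f(x, y) mod 7. Record the zeros.
  x = 0: [0↦1, 1↦6, 2↦0, 3↦3, 4↦0, 5↦4, 6↦0]  zeros at y ∈ {2, 4, 6}
  x = 1: [0↦6, 1↦2, 2↦6, 3↦3, 4↦6, 5↦0, 6↦5]  zeros at y ∈ {5}
  x = 2: [0↦2, 1↦5, 2↦0, 3↦0, 4↦4, 5↦4, 6↦6]  zeros at y ∈ {2, 3}
  x = 3: [0↦5, 1↦3, 2↦5, 3↦3, 4↦3, 5↦4, 6↦5]  zeros at y ∈ ∅
  x = 4: [0↦3, 1↦5, 2↦2, 3↦0, 4↦5, 5↦2, 6↦4]  zeros at y ∈ {3}
  x = 5: [0↦5, 1↦6, 2↦0, 3↦0, 4↦5, 5↦0, 6↦5]  zeros at y ∈ {2, 3, 5}
  x = 6: [0↦6, 1↦1, 2↦1, 3↦5, 4↦5, 5↦0, 6↦3]  zeros at y ∈ {5}
Collecting zeros: affine points = {(0, 2), (0, 4), (0, 6), (1, 5), (2, 2), (2, 3), (4, 3), (5, 2), (5, 3), (5, 5), (6, 5)}.
Total count |C(F_7)_aff| = 11.


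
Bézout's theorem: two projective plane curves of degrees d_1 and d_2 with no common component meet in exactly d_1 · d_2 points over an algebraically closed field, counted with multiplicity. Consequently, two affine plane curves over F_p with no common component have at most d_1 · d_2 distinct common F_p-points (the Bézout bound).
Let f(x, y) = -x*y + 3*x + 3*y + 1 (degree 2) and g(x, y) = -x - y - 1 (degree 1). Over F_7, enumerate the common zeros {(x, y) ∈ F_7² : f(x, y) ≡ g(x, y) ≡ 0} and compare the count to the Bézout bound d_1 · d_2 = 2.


Common zeros: {(1, 5), (5, 1)}; count = 2; Bézout bound = 2.

deg(f) = 2, deg(g) = 1, so Bézout bound = 2.
Scan x ∈ F_7. For each x, list the y ∈ F_7 with f(x, y) ≡ 0 and those with g(x, y) ≡ 0 (mod 7); the common zeros in that column are the intersection.
  x = 0: f ≡ 0 at y ∈ {2}; g ≡ 0 at y ∈ {6}; common: ∅.
  x = 1: f ≡ 0 at y ∈ {5}; g ≡ 0 at y ∈ {5}; common: {5}.
  x = 2: f ≡ 0 at y ∈ {0}; g ≡ 0 at y ∈ {4}; common: ∅.
  x = 3: f ≡ 0 at y ∈ ∅; g ≡ 0 at y ∈ {3}; common: ∅.
  x = 4: f ≡ 0 at y ∈ {6}; g ≡ 0 at y ∈ {2}; common: ∅.
  x = 5: f ≡ 0 at y ∈ {1}; g ≡ 0 at y ∈ {1}; common: {1}.
  x = 6: f ≡ 0 at y ∈ {4}; g ≡ 0 at y ∈ {0}; common: ∅.
Collecting: common zeros = {(1, 5), (5, 1)}, so the count is 2.
Comparison with the Bézout bound: 2 ≤ 2 = deg(f)·deg(g), as expected for curves with no common component (the bound is attained).


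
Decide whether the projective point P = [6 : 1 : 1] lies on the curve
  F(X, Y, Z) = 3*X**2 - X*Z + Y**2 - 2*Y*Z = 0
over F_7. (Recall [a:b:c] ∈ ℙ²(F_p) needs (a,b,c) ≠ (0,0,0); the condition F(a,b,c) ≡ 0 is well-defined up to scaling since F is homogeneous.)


F(6,1,1) ≡ 3 (mod 7); P is NOT on the curve.

Evaluate F(6, 1, 1) term-by-term (mod 7).
  3*X**2 ↦ 3·36·1·1 = 108
  -X*Z ↦ -1·6·1·1 = -6
  Y**2 ↦ 1·1·1·1 = 1
  -2*Y*Z ↦ -2·1·1·1 = -2
Sum: F(6, 1, 1) = (108) + (-6) + (1) + (-2) = 101.
Reducing mod 7: 101 ≡ 3 (mod 7).
Since F(a, b, c) ≡ 3 ≠ 0 (mod 7), P does NOT lie on the curve.


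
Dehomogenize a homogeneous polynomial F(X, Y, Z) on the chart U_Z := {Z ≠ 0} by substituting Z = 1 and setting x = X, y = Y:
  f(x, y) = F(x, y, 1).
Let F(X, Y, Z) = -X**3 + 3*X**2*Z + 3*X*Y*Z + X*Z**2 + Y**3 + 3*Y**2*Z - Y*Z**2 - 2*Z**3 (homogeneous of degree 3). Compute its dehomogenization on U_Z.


f(x, y) = -x**3 + 3*x**2 + 3*x*y + x + y**3 + 3*y**2 - y - 2

On U_Z we set Z = 1. Each monomial c·X^i·Y^j·Z^k in F becomes c·x^i·y^j·1^k = c·x^i·y^j.
Substituting Z = 1: F(X, Y, 1) = -x**3 + 3*x**2 + 3*x*y + x + y**3 + 3*y**2 - y - 2.
Note: deg(f) ≤ deg(F) = 3; strict inequality happens when F is divisible by Z (lost terms).


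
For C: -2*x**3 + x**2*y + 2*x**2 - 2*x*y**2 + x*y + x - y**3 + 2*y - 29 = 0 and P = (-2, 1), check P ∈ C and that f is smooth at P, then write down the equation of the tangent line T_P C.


Tangent line at P: -36*x + 9*y - 81 = 0.

Step 1: f(-2, 1) = 0, so P lies on C.
Step 2: partial derivatives
  f_x(x, y) = -6*x**2 + 2*x*y + 4*x - 2*y**2 + y + 1, f_y(x, y) = x**2 - 4*x*y + x - 3*y**2 + 2.
  f_x(P) = -36, f_y(P) = 9 (gradient nonzero, so P is smooth).
Step 3: tangent line at P: -36·(x − -2) + 9·(y − 1) = 0.
Expanding: -36*x + 9*y - 81 = 0.


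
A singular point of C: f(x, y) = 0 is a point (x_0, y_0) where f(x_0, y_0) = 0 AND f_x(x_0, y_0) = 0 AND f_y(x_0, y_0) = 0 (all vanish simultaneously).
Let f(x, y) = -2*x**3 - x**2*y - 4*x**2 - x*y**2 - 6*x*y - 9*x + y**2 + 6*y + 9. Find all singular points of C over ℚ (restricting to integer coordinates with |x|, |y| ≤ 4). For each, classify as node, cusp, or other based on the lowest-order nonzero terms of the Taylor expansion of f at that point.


Singular points: {(0, -3)}; classification: node.

Compute partial derivatives:
  f_x = -6*x**2 - 2*x*y - 8*x - y**2 - 6*y - 9.
  f_y = -x**2 - 2*x*y - 6*x + 2*y + 6.
Scan x_0 ∈ {−4, ..., 4}. For each x_0, f_y(x_0, y) is a polynomial in y; find its integer roots y ∈ {−4, ..., 4}, then test f_x and f at those candidates.
  x = -4: f_y(-4, y) = 10*y + 14; no integer root y with |y| ≤ 4.
  x = -3: f_y(-3, y) = 8*y + 15; no integer root y with |y| ≤ 4.
  x = -2: f_y(-2, y) = 6*y + 14; no integer root y with |y| ≤ 4.
  x = -1: f_y(-1, y) = 4*y + 11; no integer root y with |y| ≤ 4.
  x = 0: f_y(0, y) = 2*y + 6; vanishes at y ∈ {-3}. (0, -3): f_x = 0, f = 0 — SINGULAR.
  x = 1: f_y(1, y) = -1; no integer root y with |y| ≤ 4.
  x = 2: f_y(2, y) = -2*y - 10; no integer root y with |y| ≤ 4.
  x = 3: f_y(3, y) = -4*y - 21; no integer root y with |y| ≤ 4.
  x = 4: f_y(4, y) = -6*y - 34; no integer root y with |y| ≤ 4.
Only singular point on the grid: (0, -3).
Classify: substitute x = 0 + u, y = -3 + v and expand: f = -2*u**3 - u**2*v - u**2 - u*v**2 + v**2.
No constant or linear terms (consistent with a singular point). Quadratic part: -u**2 + v**2. Cubic part: -2*u**3 - u**2*v - u*v**2.
The quadratic part v**2 - u**2 = (v − u)(v + u) splits into two distinct linear factors, so there are two distinct tangent lines y − -3 = ±(x − 0) — this is a node (ordinary double point).
Classification: node.


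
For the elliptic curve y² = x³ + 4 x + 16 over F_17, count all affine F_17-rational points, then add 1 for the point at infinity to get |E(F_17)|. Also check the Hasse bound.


Affine points = {(0, 4), (0, 13), (1, 2), (1, 15), (2, 7), (2, 10), (3, 2), (3, 15), (5, 5), (5, 12), (6, 1), (6, 16), (7, 8), (7, 9), (8, 4), (8, 13), (9, 4), (9, 13), (10, 6), (10, 11), (13, 2), (13, 15), (15, 0)}; affine count = 23; |E(F_17)| = 24.

Discriminant check: Δ ∝ 4a³ + 27b² = 4·4³ + 27·16² = 4·64 + 27·256 ≡ 11 (mod 17). Nonzero ⇒ E is nonsingular.
For each x ∈ F_17, compute rhs = x³ + 4·x + 16 mod 17, then count y ∈ F_17 with y² ≡ rhs.
  x = 0: rhs = 16, matching y values: 4, 13 (2 points).
  x = 1: rhs = 4, matching y values: 2, 15 (2 points).
  x = 2: rhs = 15, matching y values: 7, 10 (2 points).
  x = 3: rhs = 4, matching y values: 2, 15 (2 points).
  x = 4: rhs = 11, matching y values: none (0 points).
  x = 5: rhs = 8, matching y values: 5, 12 (2 points).
  x = 6: rhs = 1, matching y values: 1, 16 (2 points).
  x = 7: rhs = 13, matching y values: 8, 9 (2 points).
  x = 8: rhs = 16, matching y values: 4, 13 (2 points).
  x = 9: rhs = 16, matching y values: 4, 13 (2 points).
  x = 10: rhs = 2, matching y values: 6, 11 (2 points).
  x = 11: rhs = 14, matching y values: none (0 points).
  x = 12: rhs = 7, matching y values: none (0 points).
  x = 13: rhs = 4, matching y values: 2, 15 (2 points).
  x = 14: rhs = 11, matching y values: none (0 points).
  x = 15: rhs = 0, matching y values: 0 (1 points).
  x = 16: rhs = 11, matching y values: none (0 points).
Total affine count: 23.
Full point count |E(F_17)| = 23 + 1 = 24.
Hasse bound: |24 − (17+1)| = |6| = 6 ≤ 2√17 ≈ 8.2462 ✓.
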